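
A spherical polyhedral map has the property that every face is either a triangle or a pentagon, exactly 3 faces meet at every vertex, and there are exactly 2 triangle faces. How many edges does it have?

18

Let x be the number of pentagons; then F = 2 + x.
Edge–face incidences: 2E = 3·2 + 5·x = 6 + 5x.
Every vertex has degree 3, so 3V = 2E.
Euler: V − E + F = 2 ⇒ (2E)/3 − E + (2 + x) = 2.
Multiply by 6: 2·(2E) − 3·(2E) + 6·(2 + x) = 12, i.e. 12 + 6x − (6 + 5x) = 12.
Collecting terms: x + 6 = 12, so x = 6.
Then 2E = 6 + 5·6 = 36, so E = 18, V = 2E/3 = 12, F = 2 + 6 = 8.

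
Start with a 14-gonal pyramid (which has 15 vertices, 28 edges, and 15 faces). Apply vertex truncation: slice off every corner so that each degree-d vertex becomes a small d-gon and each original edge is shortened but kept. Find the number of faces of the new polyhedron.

Truncation replaces each original edge-end by a new vertex, so V′ = 2E = 56.
Each original edge survives, and each old vertex of degree d contributes d new edges; summing degrees gives Σd = 2E, so E′ = E + 2E = 3E = 84.
Each original face survives and each original vertex becomes one new face: F′ = F + V = 30.

30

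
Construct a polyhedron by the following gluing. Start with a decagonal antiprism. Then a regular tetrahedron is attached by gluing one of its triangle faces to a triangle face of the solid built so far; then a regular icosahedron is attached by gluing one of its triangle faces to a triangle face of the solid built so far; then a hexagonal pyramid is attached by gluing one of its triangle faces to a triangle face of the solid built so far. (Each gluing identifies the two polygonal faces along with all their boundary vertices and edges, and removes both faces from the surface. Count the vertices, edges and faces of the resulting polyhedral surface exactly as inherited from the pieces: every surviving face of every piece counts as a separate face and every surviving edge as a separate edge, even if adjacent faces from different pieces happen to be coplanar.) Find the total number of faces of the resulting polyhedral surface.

47

A decagonal antiprism: V=20, E=40, F=22.
Attach a regular tetrahedron (V=4, E=6, F=4) along a 3-gon: merge 3 vertices and 3 edges, delete both glued faces → V=21, E=43, F=24.
Attach a regular icosahedron (V=12, E=30, F=20) along a 3-gon: merge 3 vertices and 3 edges, delete both glued faces → V=30, E=70, F=42.
Attach a hexagonal pyramid (V=7, E=12, F=7) along a 3-gon: merge 3 vertices and 3 edges, delete both glued faces → V=34, E=79, F=47.
Check: V − E + F = 34 − 79 + 47 = 2.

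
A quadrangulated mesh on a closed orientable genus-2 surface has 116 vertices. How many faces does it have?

118

χ = 2 − 2·2 = -2, and every face is a square so 4F = 2E.
V − E + F = -2 with E = 4F/2 gives 116 − (4/2 − 1)·F = -2, so F = 118 and E = 236.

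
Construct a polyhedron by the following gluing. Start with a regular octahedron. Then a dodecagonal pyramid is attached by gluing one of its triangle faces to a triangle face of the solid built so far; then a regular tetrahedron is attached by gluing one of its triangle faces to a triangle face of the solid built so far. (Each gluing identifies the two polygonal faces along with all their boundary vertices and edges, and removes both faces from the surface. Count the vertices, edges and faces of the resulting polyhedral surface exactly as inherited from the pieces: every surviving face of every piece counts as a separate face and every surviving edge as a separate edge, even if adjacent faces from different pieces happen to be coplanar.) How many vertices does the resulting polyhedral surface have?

A regular octahedron: V=6, E=12, F=8.
Attach a dodecagonal pyramid (V=13, E=24, F=13) along a 3-gon: merge 3 vertices and 3 edges, delete both glued faces → V=16, E=33, F=19.
Attach a regular tetrahedron (V=4, E=6, F=4) along a 3-gon: merge 3 vertices and 3 edges, delete both glued faces → V=17, E=36, F=21.
Check: V − E + F = 17 − 36 + 21 = 2.

17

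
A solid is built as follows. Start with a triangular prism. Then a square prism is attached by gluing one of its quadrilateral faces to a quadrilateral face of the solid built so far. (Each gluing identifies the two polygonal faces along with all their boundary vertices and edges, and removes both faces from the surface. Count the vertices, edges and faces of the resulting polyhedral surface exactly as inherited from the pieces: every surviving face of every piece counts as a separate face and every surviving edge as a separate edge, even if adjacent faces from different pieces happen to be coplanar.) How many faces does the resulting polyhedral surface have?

9

A triangular prism: V=6, E=9, F=5.
Attach a square prism (V=8, E=12, F=6) along a 4-gon: merge 4 vertices and 4 edges, delete both glued faces → V=10, E=17, F=9.
Check: V − E + F = 10 − 17 + 9 = 2.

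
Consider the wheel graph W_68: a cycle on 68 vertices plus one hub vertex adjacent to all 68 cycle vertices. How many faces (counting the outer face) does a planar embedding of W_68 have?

W_68 has V = 68 + 1 = 69 vertices and E = 2·68 = 136 edges.
By Euler's formula F = 2 − V + E = 2 − 69 + 136 = 69.

69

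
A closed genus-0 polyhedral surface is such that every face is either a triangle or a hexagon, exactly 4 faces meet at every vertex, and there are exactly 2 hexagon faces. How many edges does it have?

Let x be the number of triangles; then F = 2 + x.
Edge–face incidences: 2E = 6·2 + 3·x = 12 + 3x.
Every vertex has degree 4, so 4V = 2E.
Euler: V − E + F = 2 ⇒ (2E)/4 − E + (2 + x) = 2.
Multiply by 8: 2·(2E) − 4·(2E) + 8·(2 + x) = 16, i.e. 16 + 8x − 2·(12 + 3x) = 16.
Collecting terms: 2x − 8 = 16, so 2x = 24, so x = 12.
Then 2E = 12 + 3·12 = 48, so E = 24, V = 2E/4 = 12, F = 2 + 12 = 14.

24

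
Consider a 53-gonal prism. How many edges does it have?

A prism on an n-gon has two n-gon bases and n rectangular sides: V = 2·53 = 106, E = 3·53 = 159, F = 53 + 2 = 55.
Check: V − E + F = 106 − 159 + 55 = 2.

159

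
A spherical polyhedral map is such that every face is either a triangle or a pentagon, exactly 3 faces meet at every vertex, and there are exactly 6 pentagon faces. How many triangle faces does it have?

2

Let x be the number of triangles; then F = 6 + x.
Edge–face incidences: 2E = 5·6 + 3·x = 30 + 3x.
Every vertex has degree 3, so 3V = 2E.
Euler: V − E + F = 2 ⇒ (2E)/3 − E + (6 + x) = 2.
Multiply by 6: 2·(2E) − 3·(2E) + 6·(6 + x) = 12, i.e. 36 + 6x − (30 + 3x) = 12.
Collecting terms: 3x + 6 = 12, so 3x = 6, so x = 2.
Then 2E = 30 + 3·2 = 36, so E = 18, V = 2E/3 = 12, F = 6 + 2 = 8.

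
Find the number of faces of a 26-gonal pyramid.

27

A pyramid on an n-gon base has one n-gon and n triangles: V = 26 + 1 = 27, E = 2·26 = 52, F = 26 + 1 = 27.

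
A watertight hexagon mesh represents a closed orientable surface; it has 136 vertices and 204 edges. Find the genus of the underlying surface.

1

Every face is a hexagon and each edge borders two faces, so 6F = 2·204, giving F = 68.
χ = V − E + F = 136 − 204 + 68 = 0.
For a closed orientable surface χ = 2 − 2g, so g = (2 − (0))/2 = 1.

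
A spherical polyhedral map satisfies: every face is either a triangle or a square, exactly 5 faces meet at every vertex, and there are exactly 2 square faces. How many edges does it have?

40

Let x be the number of triangles; then F = 2 + x.
Edge–face incidences: 2E = 4·2 + 3·x = 8 + 3x.
Every vertex has degree 5, so 5V = 2E.
Euler: V − E + F = 2 ⇒ (2E)/5 − E + (2 + x) = 2.
Multiply by 10: 2·(2E) − 5·(2E) + 10·(2 + x) = 20, i.e. 20 + 10x − 3·(8 + 3x) = 20.
Collecting terms: x − 4 = 20, so x = 24.
Then 2E = 8 + 3·24 = 80, so E = 40, V = 2E/5 = 16, F = 2 + 24 = 26.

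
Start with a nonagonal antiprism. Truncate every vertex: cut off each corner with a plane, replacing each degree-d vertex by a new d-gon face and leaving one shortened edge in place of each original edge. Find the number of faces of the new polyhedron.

The base solid has V = 18, E = 36, F = 20.
Truncation replaces each original edge-end by a new vertex, so V′ = 2E = 72.
Each original edge survives, and each old vertex of degree d contributes d new edges; summing degrees gives Σd = 2E, so E′ = E + 2E = 3E = 108.
Each original face survives and each original vertex becomes one new face: F′ = F + V = 38.

38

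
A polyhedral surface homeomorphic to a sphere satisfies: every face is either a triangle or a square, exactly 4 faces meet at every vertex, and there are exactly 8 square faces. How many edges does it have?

Let x be the number of triangles; then F = 8 + x.
Edge–face incidences: 2E = 4·8 + 3·x = 32 + 3x.
Every vertex has degree 4, so 4V = 2E.
Euler: V − E + F = 2 ⇒ (2E)/4 − E + (8 + x) = 2.
Multiply by 8: 2·(2E) − 4·(2E) + 8·(8 + x) = 16, i.e. 64 + 8x − 2·(32 + 3x) = 16.
Collecting terms: 2x = 16, so x = 8.
Then 2E = 32 + 3·8 = 56, so E = 28, V = 2E/4 = 14, F = 8 + 8 = 16.

28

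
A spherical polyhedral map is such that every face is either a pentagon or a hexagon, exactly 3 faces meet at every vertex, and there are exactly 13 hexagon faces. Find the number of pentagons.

12

Let x be the number of pentagons; then F = 13 + x.
Edge–face incidences: 2E = 6·13 + 5·x = 78 + 5x.
Every vertex has degree 3, so 3V = 2E.
Euler: V − E + F = 2 ⇒ (2E)/3 − E + (13 + x) = 2.
Multiply by 6: 2·(2E) − 3·(2E) + 6·(13 + x) = 12, i.e. 78 + 6x − (78 + 5x) = 12.
Collecting terms: x = 12.
Then 2E = 78 + 5·12 = 138, so E = 69, V = 2E/3 = 46, F = 13 + 12 = 25.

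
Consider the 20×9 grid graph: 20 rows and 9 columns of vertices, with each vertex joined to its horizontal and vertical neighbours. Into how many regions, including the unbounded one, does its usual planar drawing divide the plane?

153

The grid has V = 20·9 = 180 vertices and E = 20·8 + 9·19 = 331 edges.
F = 2 − V + E = 2 − 180 + 331 = 153.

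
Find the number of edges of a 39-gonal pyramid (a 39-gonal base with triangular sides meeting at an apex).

78

A pyramid on an n-gon base has one n-gon and n triangles: V = 39 + 1 = 40, E = 2·39 = 78, F = 39 + 1 = 40.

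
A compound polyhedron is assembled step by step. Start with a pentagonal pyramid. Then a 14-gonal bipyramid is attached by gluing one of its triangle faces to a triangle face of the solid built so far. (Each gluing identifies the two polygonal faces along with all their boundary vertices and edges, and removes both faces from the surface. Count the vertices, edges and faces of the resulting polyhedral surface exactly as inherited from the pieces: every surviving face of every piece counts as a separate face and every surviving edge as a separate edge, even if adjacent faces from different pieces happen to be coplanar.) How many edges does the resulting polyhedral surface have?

49

A pentagonal pyramid: V=6, E=10, F=6.
Attach a 14-gonal bipyramid (V=16, E=42, F=28) along a 3-gon: merge 3 vertices and 3 edges, delete both glued faces → V=19, E=49, F=32.
Check: V − E + F = 19 − 49 + 32 = 2.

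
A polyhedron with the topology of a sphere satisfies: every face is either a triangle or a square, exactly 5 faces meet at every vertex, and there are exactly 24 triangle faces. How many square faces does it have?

Let x be the number of squares; then F = 24 + x.
Edge–face incidences: 2E = 3·24 + 4·x = 72 + 4x.
Every vertex has degree 5, so 5V = 2E.
Euler: V − E + F = 2 ⇒ (2E)/5 − E + (24 + x) = 2.
Multiply by 10: 2·(2E) − 5·(2E) + 10·(24 + x) = 20, i.e. 240 + 10x − 3·(72 + 4x) = 20.
Collecting terms: −2x + 24 = 20, so −2x = −4, so x = 2.
Then 2E = 72 + 4·2 = 80, so E = 40, V = 2E/5 = 16, F = 24 + 2 = 26.

2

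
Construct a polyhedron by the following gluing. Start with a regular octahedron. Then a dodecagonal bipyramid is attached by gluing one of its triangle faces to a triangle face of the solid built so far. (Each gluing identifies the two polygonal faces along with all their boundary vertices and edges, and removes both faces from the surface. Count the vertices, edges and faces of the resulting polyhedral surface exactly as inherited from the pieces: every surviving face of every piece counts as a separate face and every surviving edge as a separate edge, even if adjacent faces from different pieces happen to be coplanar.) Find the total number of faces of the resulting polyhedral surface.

A regular octahedron: V=6, E=12, F=8.
Attach a dodecagonal bipyramid (V=14, E=36, F=24) along a 3-gon: merge 3 vertices and 3 edges, delete both glued faces → V=17, E=45, F=30.
Check: V − E + F = 17 − 45 + 30 = 2.

30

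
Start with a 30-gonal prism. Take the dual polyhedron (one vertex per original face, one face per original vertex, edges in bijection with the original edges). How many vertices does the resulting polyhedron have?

32

The base solid has V = 60, E = 90, F = 32.
The dual swaps V and F and preserves E: V′ = F = 32, E′ = E = 90, F′ = V = 60.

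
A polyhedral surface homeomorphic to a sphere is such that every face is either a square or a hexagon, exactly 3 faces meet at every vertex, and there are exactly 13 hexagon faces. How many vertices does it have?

34

Let x be the number of squares; then F = 13 + x.
Edge–face incidences: 2E = 6·13 + 4·x = 78 + 4x.
Every vertex has degree 3, so 3V = 2E.
Euler: V − E + F = 2 ⇒ (2E)/3 − E + (13 + x) = 2.
Multiply by 6: 2·(2E) − 3·(2E) + 6·(13 + x) = 12, i.e. 78 + 6x − (78 + 4x) = 12.
Collecting terms: 2x = 12, so x = 6.
Then 2E = 78 + 4·6 = 102, so E = 51, V = 2E/3 = 34, F = 13 + 6 = 19.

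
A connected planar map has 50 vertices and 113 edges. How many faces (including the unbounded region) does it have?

65

Euler's formula for a connected plane graph: V − E + F = 2, so F = 2 − 50 + 113 = 65.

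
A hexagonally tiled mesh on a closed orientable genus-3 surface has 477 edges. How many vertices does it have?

314

χ = 2 − 2·3 = -4, and every face is a hexagon so 6F = 2E.
F = 2E/6 = 159. Then V = -4 + E − F = -4 + 477 − 159 = 314.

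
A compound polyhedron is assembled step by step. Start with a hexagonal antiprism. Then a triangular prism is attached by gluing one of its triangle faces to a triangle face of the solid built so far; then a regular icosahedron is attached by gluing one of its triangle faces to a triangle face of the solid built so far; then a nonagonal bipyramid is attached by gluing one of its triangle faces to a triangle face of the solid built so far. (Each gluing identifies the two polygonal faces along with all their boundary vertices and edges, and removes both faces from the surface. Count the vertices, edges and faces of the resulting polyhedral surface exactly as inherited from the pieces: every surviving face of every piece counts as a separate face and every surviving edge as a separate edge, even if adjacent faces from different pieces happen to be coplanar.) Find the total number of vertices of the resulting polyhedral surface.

A hexagonal antiprism: V=12, E=24, F=14.
Attach a triangular prism (V=6, E=9, F=5) along a 3-gon: merge 3 vertices and 3 edges, delete both glued faces → V=15, E=30, F=17.
Attach a regular icosahedron (V=12, E=30, F=20) along a 3-gon: merge 3 vertices and 3 edges, delete both glued faces → V=24, E=57, F=35.
Attach a nonagonal bipyramid (V=11, E=27, F=18) along a 3-gon: merge 3 vertices and 3 edges, delete both glued faces → V=32, E=81, F=51.
Check: V − E + F = 32 − 81 + 51 = 2.

32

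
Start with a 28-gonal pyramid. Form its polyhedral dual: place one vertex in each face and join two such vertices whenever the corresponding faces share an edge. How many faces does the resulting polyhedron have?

29

The base solid has V = 29, E = 56, F = 29.
The dual swaps V and F and preserves E: V′ = F = 29, E′ = E = 56, F′ = V = 29.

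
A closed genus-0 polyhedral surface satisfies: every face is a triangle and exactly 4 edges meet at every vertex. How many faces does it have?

8

Each face has 3 edges and each edge borders two faces, so 2E = 3F.
Each vertex has degree 4, so 4V = 2E and hence V = 3F/4.
Euler: V − E + F = 2 ⇒ (3F/4) − (3F/2) + F = 2.
Multiply by 8: (6 − 12 + 8)F = 16, i.e. 2F = 16.
So F = 8, E = 3·8/2 = 12, V = 3·8/4 = 6.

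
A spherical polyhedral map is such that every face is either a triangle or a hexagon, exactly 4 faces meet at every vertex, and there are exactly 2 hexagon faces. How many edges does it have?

Let x be the number of triangles; then F = 2 + x.
Edge–face incidences: 2E = 6·2 + 3·x = 12 + 3x.
Every vertex has degree 4, so 4V = 2E.
Euler: V − E + F = 2 ⇒ (2E)/4 − E + (2 + x) = 2.
Multiply by 8: 2·(2E) − 4·(2E) + 8·(2 + x) = 16, i.e. 16 + 8x − 2·(12 + 3x) = 16.
Collecting terms: 2x − 8 = 16, so 2x = 24, so x = 12.
Then 2E = 12 + 3·12 = 48, so E = 24, V = 2E/4 = 12, F = 2 + 12 = 14.

24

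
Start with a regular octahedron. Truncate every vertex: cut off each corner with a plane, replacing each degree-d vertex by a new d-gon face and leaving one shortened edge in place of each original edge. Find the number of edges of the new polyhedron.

36

The base solid has V = 6, E = 12, F = 8.
Truncation replaces each original edge-end by a new vertex, so V′ = 2E = 24.
Each original edge survives, and each old vertex of degree d contributes d new edges; summing degrees gives Σd = 2E, so E′ = E + 2E = 3E = 36.
Each original face survives and each original vertex becomes one new face: F′ = F + V = 14.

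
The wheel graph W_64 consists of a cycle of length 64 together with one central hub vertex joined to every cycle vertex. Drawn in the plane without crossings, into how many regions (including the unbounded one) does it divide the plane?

65

W_64 has V = 64 + 1 = 65 vertices and E = 2·64 = 128 edges.
By Euler's formula F = 2 − V + E = 2 − 65 + 128 = 65.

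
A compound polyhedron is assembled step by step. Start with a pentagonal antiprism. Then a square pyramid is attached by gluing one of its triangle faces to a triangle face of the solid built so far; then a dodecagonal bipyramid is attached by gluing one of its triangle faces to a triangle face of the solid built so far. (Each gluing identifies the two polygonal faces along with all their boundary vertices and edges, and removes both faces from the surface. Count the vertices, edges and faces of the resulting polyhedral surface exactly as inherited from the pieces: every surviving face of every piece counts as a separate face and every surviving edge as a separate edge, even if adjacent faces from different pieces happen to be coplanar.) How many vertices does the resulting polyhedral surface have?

23

A pentagonal antiprism: V=10, E=20, F=12.
Attach a square pyramid (V=5, E=8, F=5) along a 3-gon: merge 3 vertices and 3 edges, delete both glued faces → V=12, E=25, F=15.
Attach a dodecagonal bipyramid (V=14, E=36, F=24) along a 3-gon: merge 3 vertices and 3 edges, delete both glued faces → V=23, E=58, F=37.
Check: V − E + F = 23 − 58 + 37 = 2.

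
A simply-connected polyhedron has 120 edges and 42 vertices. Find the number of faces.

Here V − E + F = 2.
F = 2 − V + E = 2 − 42 + 120 = 80.

80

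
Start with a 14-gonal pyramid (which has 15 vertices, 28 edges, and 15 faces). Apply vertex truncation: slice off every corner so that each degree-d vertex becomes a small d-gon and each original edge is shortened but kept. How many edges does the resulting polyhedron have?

Truncation replaces each original edge-end by a new vertex, so V′ = 2E = 56.
Each original edge survives, and each old vertex of degree d contributes d new edges; summing degrees gives Σd = 2E, so E′ = E + 2E = 3E = 84.
Each original face survives and each original vertex becomes one new face: F′ = F + V = 30.

84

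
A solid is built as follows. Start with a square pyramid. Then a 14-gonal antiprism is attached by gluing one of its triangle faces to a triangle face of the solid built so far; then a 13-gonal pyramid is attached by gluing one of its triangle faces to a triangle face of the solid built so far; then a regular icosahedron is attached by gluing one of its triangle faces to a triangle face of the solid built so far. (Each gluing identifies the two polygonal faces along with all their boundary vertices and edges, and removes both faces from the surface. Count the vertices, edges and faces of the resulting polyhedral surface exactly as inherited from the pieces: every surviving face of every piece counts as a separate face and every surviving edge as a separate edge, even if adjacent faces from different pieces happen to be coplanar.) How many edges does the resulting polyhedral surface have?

A square pyramid: V=5, E=8, F=5.
Attach a 14-gonal antiprism (V=28, E=56, F=30) along a 3-gon: merge 3 vertices and 3 edges, delete both glued faces → V=30, E=61, F=33.
Attach a 13-gonal pyramid (V=14, E=26, F=14) along a 3-gon: merge 3 vertices and 3 edges, delete both glued faces → V=41, E=84, F=45.
Attach a regular icosahedron (V=12, E=30, F=20) along a 3-gon: merge 3 vertices and 3 edges, delete both glued faces → V=50, E=111, F=63.
Check: V − E + F = 50 − 111 + 63 = 2.

111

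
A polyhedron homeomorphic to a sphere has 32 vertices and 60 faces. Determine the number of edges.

Here V − E + F = 2.
E = V + F − (2) = 32 + 60 − (2) = 90.

90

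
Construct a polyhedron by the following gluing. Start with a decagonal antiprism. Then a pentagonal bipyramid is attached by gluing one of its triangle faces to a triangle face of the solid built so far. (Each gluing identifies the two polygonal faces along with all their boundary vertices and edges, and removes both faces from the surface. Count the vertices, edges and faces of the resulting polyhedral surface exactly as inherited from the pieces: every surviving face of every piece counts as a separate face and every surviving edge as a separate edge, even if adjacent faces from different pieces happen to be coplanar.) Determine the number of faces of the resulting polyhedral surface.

A decagonal antiprism: V=20, E=40, F=22.
Attach a pentagonal bipyramid (V=7, E=15, F=10) along a 3-gon: merge 3 vertices and 3 edges, delete both glued faces → V=24, E=52, F=30.
Check: V − E + F = 24 − 52 + 30 = 2.

30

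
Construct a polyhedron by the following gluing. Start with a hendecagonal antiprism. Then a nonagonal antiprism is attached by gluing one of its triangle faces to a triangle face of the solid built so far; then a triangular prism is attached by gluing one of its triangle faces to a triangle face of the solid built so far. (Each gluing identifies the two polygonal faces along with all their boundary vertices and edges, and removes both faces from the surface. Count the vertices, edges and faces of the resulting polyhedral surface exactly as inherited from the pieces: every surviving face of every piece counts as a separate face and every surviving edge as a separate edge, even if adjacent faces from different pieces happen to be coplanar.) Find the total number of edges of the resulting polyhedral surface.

83

A hendecagonal antiprism: V=22, E=44, F=24.
Attach a nonagonal antiprism (V=18, E=36, F=20) along a 3-gon: merge 3 vertices and 3 edges, delete both glued faces → V=37, E=77, F=42.
Attach a triangular prism (V=6, E=9, F=5) along a 3-gon: merge 3 vertices and 3 edges, delete both glued faces → V=40, E=83, F=45.
Check: V − E + F = 40 − 83 + 45 = 2.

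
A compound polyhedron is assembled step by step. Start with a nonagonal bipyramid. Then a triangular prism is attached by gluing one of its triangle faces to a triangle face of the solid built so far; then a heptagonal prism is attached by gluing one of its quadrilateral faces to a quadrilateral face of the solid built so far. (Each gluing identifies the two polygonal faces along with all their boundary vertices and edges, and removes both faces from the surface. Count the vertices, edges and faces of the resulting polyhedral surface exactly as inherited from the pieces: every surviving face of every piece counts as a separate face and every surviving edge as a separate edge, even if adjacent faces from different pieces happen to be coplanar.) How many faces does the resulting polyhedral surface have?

A nonagonal bipyramid: V=11, E=27, F=18.
Attach a triangular prism (V=6, E=9, F=5) along a 3-gon: merge 3 vertices and 3 edges, delete both glued faces → V=14, E=33, F=21.
Attach a heptagonal prism (V=14, E=21, F=9) along a 4-gon: merge 4 vertices and 4 edges, delete both glued faces → V=24, E=50, F=28.
Check: V − E + F = 24 − 50 + 28 = 2.

28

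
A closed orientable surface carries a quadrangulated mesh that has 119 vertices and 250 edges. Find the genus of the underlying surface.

Every face is a square and each edge borders two faces, so 4F = 2·250, giving F = 125.
χ = V − E + F = 119 − 250 + 125 = -6.
For a closed orientable surface χ = 2 − 2g, so g = (2 − (-6))/2 = 4.

4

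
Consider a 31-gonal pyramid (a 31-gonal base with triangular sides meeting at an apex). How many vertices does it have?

32

A pyramid on an n-gon base has one n-gon and n triangles: V = 31 + 1 = 32, E = 2·31 = 62, F = 31 + 1 = 32.
Check: V − E + F = 32 − 62 + 32 = 2.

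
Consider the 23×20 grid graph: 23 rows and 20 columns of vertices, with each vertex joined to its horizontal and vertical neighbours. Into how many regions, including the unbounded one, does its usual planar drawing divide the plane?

419

The grid has V = 23·20 = 460 vertices and E = 23·19 + 20·22 = 877 edges.
F = 2 − V + E = 2 − 460 + 877 = 419.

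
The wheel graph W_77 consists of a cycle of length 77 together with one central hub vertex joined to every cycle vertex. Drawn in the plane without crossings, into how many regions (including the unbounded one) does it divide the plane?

78

W_77 has V = 77 + 1 = 78 vertices and E = 2·77 = 154 edges.
By Euler's formula F = 2 − V + E = 2 − 78 + 154 = 78.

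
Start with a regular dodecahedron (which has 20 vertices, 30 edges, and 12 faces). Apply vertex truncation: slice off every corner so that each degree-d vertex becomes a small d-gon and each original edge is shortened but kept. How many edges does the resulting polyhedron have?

Truncation replaces each original edge-end by a new vertex, so V′ = 2E = 60.
Each original edge survives, and each old vertex of degree d contributes d new edges; summing degrees gives Σd = 2E, so E′ = E + 2E = 3E = 90.
Each original face survives and each original vertex becomes one new face: F′ = F + V = 32.

90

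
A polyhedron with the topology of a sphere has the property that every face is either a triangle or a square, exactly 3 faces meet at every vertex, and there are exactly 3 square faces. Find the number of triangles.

2

Let x be the number of triangles; then F = 3 + x.
Edge–face incidences: 2E = 4·3 + 3·x = 12 + 3x.
Every vertex has degree 3, so 3V = 2E.
Euler: V − E + F = 2 ⇒ (2E)/3 − E + (3 + x) = 2.
Multiply by 6: 2·(2E) − 3·(2E) + 6·(3 + x) = 12, i.e. 18 + 6x − (12 + 3x) = 12.
Collecting terms: 3x + 6 = 12, so 3x = 6, so x = 2.
Then 2E = 12 + 3·2 = 18, so E = 9, V = 2E/3 = 6, F = 3 + 2 = 5.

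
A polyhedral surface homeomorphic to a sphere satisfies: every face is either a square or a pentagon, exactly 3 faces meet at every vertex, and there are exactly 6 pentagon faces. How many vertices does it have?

Let x be the number of squares; then F = 6 + x.
Edge–face incidences: 2E = 5·6 + 4·x = 30 + 4x.
Every vertex has degree 3, so 3V = 2E.
Euler: V − E + F = 2 ⇒ (2E)/3 − E + (6 + x) = 2.
Multiply by 6: 2·(2E) − 3·(2E) + 6·(6 + x) = 12, i.e. 36 + 6x − (30 + 4x) = 12.
Collecting terms: 2x + 6 = 12, so 2x = 6, so x = 3.
Then 2E = 30 + 4·3 = 42, so E = 21, V = 2E/3 = 14, F = 6 + 3 = 9.

14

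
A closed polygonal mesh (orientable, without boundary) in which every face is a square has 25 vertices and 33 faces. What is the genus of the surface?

Every face is a square, so 2E = 4·33 = 132, giving E = 66.
χ = V − E + F = 25 − 66 + 33 = -8.
For a closed orientable surface χ = 2 − 2g, so g = (2 − (-8))/2 = 5.

5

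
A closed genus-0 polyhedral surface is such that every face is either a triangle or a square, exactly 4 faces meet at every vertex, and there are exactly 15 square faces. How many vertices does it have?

21

Let x be the number of triangles; then F = 15 + x.
Edge–face incidences: 2E = 4·15 + 3·x = 60 + 3x.
Every vertex has degree 4, so 4V = 2E.
Euler: V − E + F = 2 ⇒ (2E)/4 − E + (15 + x) = 2.
Multiply by 8: 2·(2E) − 4·(2E) + 8·(15 + x) = 16, i.e. 120 + 8x − 2·(60 + 3x) = 16.
Collecting terms: 2x = 16, so x = 8.
Then 2E = 60 + 3·8 = 84, so E = 42, V = 2E/4 = 21, F = 15 + 8 = 23.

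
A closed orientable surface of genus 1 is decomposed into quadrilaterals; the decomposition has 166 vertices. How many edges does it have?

332

χ = 2 − 2·1 = 0, and every face is a square so 4F = 2E.
V − E + F = 0 with E = 4F/2 gives 166 − (4/2 − 1)·F = 0, so F = 166 and E = 332.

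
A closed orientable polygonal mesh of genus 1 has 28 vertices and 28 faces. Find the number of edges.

For a closed orientable surface of genus 1, χ = 2 − 2·1 = 0.
E = V + F − (0) = 28 + 28 − (0) = 56.

56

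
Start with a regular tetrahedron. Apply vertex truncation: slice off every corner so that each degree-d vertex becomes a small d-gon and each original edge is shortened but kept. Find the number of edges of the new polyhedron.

The base solid has V = 4, E = 6, F = 4.
Truncation replaces each original edge-end by a new vertex, so V′ = 2E = 12.
Each original edge survives, and each old vertex of degree d contributes d new edges; summing degrees gives Σd = 2E, so E′ = E + 2E = 3E = 18.
Each original face survives and each original vertex becomes one new face: F′ = F + V = 8.

18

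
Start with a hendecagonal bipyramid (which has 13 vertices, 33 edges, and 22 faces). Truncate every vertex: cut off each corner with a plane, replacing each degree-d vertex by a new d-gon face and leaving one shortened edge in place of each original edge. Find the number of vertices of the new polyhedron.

Truncation replaces each original edge-end by a new vertex, so V′ = 2E = 66.
Each original edge survives, and each old vertex of degree d contributes d new edges; summing degrees gives Σd = 2E, so E′ = E + 2E = 3E = 99.
Each original face survives and each original vertex becomes one new face: F′ = F + V = 35.

66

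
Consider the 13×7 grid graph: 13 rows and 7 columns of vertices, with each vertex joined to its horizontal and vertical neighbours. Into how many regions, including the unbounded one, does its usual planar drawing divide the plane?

73

The grid has V = 13·7 = 91 vertices and E = 13·6 + 7·12 = 162 edges.
F = 2 − V + E = 2 − 91 + 162 = 73.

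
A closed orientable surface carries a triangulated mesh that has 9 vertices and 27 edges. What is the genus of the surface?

1

Every face is a triangle and each edge borders two faces, so 3F = 2·27, giving F = 18.
χ = V − E + F = 9 − 27 + 18 = 0.
For a closed orientable surface χ = 2 − 2g, so g = (2 − (0))/2 = 1.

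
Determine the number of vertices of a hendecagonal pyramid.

12

A pyramid on an n-gon base has one n-gon and n triangles: V = 11 + 1 = 12, E = 2·11 = 22, F = 11 + 1 = 12.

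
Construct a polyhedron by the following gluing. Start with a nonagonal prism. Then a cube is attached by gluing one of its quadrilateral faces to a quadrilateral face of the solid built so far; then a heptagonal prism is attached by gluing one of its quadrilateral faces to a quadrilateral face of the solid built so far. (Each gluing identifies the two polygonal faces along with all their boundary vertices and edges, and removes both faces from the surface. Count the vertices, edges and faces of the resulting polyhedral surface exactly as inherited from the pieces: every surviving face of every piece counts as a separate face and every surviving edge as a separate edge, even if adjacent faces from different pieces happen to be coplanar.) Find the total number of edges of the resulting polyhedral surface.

A nonagonal prism: V=18, E=27, F=11.
Attach a cube (V=8, E=12, F=6) along a 4-gon: merge 4 vertices and 4 edges, delete both glued faces → V=22, E=35, F=15.
Attach a heptagonal prism (V=14, E=21, F=9) along a 4-gon: merge 4 vertices and 4 edges, delete both glued faces → V=32, E=52, F=22.
Check: V − E + F = 32 − 52 + 22 = 2.

52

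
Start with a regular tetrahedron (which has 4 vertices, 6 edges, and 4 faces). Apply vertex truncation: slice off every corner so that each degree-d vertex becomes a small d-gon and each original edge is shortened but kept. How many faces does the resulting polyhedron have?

Truncation replaces each original edge-end by a new vertex, so V′ = 2E = 12.
Each original edge survives, and each old vertex of degree d contributes d new edges; summing degrees gives Σd = 2E, so E′ = E + 2E = 3E = 18.
Each original face survives and each original vertex becomes one new face: F′ = F + V = 8.

8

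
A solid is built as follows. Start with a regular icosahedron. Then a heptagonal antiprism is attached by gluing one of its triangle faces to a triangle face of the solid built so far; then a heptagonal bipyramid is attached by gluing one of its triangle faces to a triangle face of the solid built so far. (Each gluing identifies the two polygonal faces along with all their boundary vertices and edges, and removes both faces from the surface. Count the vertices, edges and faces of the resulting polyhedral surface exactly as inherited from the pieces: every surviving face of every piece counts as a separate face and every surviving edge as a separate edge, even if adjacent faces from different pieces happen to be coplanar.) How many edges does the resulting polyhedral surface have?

73

A regular icosahedron: V=12, E=30, F=20.
Attach a heptagonal antiprism (V=14, E=28, F=16) along a 3-gon: merge 3 vertices and 3 edges, delete both glued faces → V=23, E=55, F=34.
Attach a heptagonal bipyramid (V=9, E=21, F=14) along a 3-gon: merge 3 vertices and 3 edges, delete both glued faces → V=29, E=73, F=46.
Check: V − E + F = 29 − 73 + 46 = 2.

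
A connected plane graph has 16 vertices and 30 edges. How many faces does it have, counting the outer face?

Euler's formula for a connected plane graph: V − E + F = 2, so F = 2 − 16 + 30 = 16.

16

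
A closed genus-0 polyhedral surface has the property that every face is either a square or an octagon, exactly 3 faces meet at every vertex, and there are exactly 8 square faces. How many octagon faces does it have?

Let x be the number of octagons; then F = 8 + x.
Edge–face incidences: 2E = 4·8 + 8·x = 32 + 8x.
Every vertex has degree 3, so 3V = 2E.
Euler: V − E + F = 2 ⇒ (2E)/3 − E + (8 + x) = 2.
Multiply by 6: 2·(2E) − 3·(2E) + 6·(8 + x) = 12, i.e. 48 + 6x − (32 + 8x) = 12.
Collecting terms: −2x + 16 = 12, so −2x = −4, so x = 2.
Then 2E = 32 + 8·2 = 48, so E = 24, V = 2E/3 = 16, F = 8 + 2 = 10.

2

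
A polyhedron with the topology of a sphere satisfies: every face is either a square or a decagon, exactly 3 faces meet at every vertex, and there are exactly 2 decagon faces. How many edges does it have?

Let x be the number of squares; then F = 2 + x.
Edge–face incidences: 2E = 10·2 + 4·x = 20 + 4x.
Every vertex has degree 3, so 3V = 2E.
Euler: V − E + F = 2 ⇒ (2E)/3 − E + (2 + x) = 2.
Multiply by 6: 2·(2E) − 3·(2E) + 6·(2 + x) = 12, i.e. 12 + 6x − (20 + 4x) = 12.
Collecting terms: 2x − 8 = 12, so 2x = 20, so x = 10.
Then 2E = 20 + 4·10 = 60, so E = 30, V = 2E/3 = 20, F = 2 + 10 = 12.

30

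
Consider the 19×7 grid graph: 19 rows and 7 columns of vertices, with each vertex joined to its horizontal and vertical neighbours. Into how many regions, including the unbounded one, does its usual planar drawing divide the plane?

The grid has V = 19·7 = 133 vertices and E = 19·6 + 7·18 = 240 edges.
F = 2 − V + E = 2 − 133 + 240 = 109.

109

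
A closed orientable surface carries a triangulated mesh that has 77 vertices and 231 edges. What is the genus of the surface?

1

Every face is a triangle and each edge borders two faces, so 3F = 2·231, giving F = 154.
χ = V − E + F = 77 − 231 + 154 = 0.
For a closed orientable surface χ = 2 − 2g, so g = (2 − (0))/2 = 1.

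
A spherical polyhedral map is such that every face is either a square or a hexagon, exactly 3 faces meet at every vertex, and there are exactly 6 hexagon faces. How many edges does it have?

30

Let x be the number of squares; then F = 6 + x.
Edge–face incidences: 2E = 6·6 + 4·x = 36 + 4x.
Every vertex has degree 3, so 3V = 2E.
Euler: V − E + F = 2 ⇒ (2E)/3 − E + (6 + x) = 2.
Multiply by 6: 2·(2E) − 3·(2E) + 6·(6 + x) = 12, i.e. 36 + 6x − (36 + 4x) = 12.
Collecting terms: 2x = 12, so x = 6.
Then 2E = 36 + 4·6 = 60, so E = 30, V = 2E/3 = 20, F = 6 + 6 = 12.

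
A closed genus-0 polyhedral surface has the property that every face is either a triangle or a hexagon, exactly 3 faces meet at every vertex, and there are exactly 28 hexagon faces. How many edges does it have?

90

Let x be the number of triangles; then F = 28 + x.
Edge–face incidences: 2E = 6·28 + 3·x = 168 + 3x.
Every vertex has degree 3, so 3V = 2E.
Euler: V − E + F = 2 ⇒ (2E)/3 − E + (28 + x) = 2.
Multiply by 6: 2·(2E) − 3·(2E) + 6·(28 + x) = 12, i.e. 168 + 6x − (168 + 3x) = 12.
Collecting terms: 3x = 12, so x = 4.
Then 2E = 168 + 3·4 = 180, so E = 90, V = 2E/3 = 60, F = 28 + 4 = 32.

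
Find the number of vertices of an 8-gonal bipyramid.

10

A bipyramid over an n-gon has 2n triangular faces and n + 2 vertices: V = 8 + 2 = 10, E = 3·8 = 24, F = 2·8 = 16.
Check: V − E + F = 10 − 24 + 16 = 2.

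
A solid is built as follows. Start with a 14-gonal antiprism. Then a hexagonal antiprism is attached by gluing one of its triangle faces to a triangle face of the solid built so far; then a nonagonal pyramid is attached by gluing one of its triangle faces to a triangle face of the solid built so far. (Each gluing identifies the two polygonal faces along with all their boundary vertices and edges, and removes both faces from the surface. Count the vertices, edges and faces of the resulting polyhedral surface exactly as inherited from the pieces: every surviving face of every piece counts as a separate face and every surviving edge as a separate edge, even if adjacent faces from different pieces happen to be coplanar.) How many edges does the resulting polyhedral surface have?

A 14-gonal antiprism: V=28, E=56, F=30.
Attach a hexagonal antiprism (V=12, E=24, F=14) along a 3-gon: merge 3 vertices and 3 edges, delete both glued faces → V=37, E=77, F=42.
Attach a nonagonal pyramid (V=10, E=18, F=10) along a 3-gon: merge 3 vertices and 3 edges, delete both glued faces → V=44, E=92, F=50.
Check: V − E + F = 44 − 92 + 50 = 2.

92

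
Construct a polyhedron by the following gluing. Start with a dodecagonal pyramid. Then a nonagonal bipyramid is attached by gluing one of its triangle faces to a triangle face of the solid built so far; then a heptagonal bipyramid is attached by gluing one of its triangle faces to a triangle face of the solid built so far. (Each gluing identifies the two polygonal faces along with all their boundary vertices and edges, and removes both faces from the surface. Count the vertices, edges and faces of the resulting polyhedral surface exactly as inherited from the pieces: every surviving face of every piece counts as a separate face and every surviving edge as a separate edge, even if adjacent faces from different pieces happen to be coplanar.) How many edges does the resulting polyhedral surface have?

A dodecagonal pyramid: V=13, E=24, F=13.
Attach a nonagonal bipyramid (V=11, E=27, F=18) along a 3-gon: merge 3 vertices and 3 edges, delete both glued faces → V=21, E=48, F=29.
Attach a heptagonal bipyramid (V=9, E=21, F=14) along a 3-gon: merge 3 vertices and 3 edges, delete both glued faces → V=27, E=66, F=41.
Check: V − E + F = 27 − 66 + 41 = 2.

66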